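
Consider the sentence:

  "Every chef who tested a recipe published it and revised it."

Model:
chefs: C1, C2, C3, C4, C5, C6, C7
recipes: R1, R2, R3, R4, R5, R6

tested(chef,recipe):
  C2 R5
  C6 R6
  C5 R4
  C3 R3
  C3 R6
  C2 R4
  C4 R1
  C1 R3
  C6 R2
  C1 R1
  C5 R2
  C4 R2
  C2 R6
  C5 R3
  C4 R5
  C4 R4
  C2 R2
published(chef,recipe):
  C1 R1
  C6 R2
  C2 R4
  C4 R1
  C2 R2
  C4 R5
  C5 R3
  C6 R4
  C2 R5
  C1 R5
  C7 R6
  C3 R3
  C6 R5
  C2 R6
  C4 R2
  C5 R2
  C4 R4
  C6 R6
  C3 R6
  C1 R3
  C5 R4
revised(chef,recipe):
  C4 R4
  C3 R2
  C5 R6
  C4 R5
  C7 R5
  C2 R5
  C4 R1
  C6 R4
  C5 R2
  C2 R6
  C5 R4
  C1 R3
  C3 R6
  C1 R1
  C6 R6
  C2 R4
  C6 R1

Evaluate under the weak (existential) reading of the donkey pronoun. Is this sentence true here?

"it" takes "a recipe" as antecedent — a donkey pronoun bound across the clause boundary.
Weak reading: every chef c with some tested-recipe has at least one tested-recipe r such that published(c,r) ∧ revised(c,r).
Per chef: C1:✓  C2:✓  C3:✓  C4:✓  C5:✓  C6:✓
Every chef in the restrictor has a witness.

True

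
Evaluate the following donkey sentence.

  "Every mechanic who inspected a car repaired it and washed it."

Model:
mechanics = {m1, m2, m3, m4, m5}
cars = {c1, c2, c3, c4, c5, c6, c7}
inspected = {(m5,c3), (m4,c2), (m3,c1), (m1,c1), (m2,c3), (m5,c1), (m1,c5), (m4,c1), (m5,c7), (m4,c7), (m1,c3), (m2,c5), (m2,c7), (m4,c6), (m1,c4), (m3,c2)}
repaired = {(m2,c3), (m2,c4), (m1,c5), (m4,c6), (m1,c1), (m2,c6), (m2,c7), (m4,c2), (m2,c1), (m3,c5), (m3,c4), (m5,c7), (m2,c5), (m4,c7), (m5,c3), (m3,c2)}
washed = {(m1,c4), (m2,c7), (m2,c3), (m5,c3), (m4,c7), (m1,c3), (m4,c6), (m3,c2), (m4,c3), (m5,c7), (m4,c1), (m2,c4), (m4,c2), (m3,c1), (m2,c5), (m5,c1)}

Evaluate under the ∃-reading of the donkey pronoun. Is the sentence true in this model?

False

"it" takes "a car" as antecedent — a donkey pronoun bound across the clause boundary.
Weak reading: every mechanic m with some inspected-car has at least one inspected-car c such that repaired(m,c) ∧ washed(m,c).
Per mechanic: m1:✗  m2:✓  m3:✓  m4:✓  m5:✓
m1 has no witness among its inspected-cars.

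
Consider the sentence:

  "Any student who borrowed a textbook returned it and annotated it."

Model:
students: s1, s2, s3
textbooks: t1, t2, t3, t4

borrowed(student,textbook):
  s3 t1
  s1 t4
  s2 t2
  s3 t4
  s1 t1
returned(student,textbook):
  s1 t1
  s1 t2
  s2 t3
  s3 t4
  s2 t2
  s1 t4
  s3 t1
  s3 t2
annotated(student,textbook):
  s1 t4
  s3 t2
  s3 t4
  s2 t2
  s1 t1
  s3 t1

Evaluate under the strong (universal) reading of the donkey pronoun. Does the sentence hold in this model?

"it" takes "a textbook" as antecedent — a donkey pronoun bound across the clause boundary.
Strong reading: for every (s,t) with borrowed(s,t), returned(s,t) ∧ annotated(s,t).
Restrictor pairs: (s1,t1) ✓  (s1,t4) ✓  (s2,t2) ✓  (s3,t1) ✓  (s3,t4) ✓
Every restrictor pair satisfies the scope.

True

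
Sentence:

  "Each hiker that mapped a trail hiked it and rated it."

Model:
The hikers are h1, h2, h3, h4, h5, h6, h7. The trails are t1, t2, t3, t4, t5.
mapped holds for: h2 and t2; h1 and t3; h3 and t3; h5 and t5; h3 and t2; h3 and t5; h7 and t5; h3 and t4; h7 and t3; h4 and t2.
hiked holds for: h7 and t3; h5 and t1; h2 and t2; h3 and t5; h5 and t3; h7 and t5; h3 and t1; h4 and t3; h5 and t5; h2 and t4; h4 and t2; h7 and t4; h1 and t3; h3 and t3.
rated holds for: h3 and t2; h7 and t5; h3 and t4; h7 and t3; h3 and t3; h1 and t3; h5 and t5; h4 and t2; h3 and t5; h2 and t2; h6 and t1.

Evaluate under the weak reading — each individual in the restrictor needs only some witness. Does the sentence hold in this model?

True

"it" takes "a trail" as antecedent — a donkey pronoun bound across the clause boundary.
Weak reading: every hiker h with some mapped-trail has at least one mapped-trail t such that hiked(h,t) ∧ rated(h,t).
Per hiker: h1:✓  h2:✓  h3:✓  h4:✓  h5:✓  h7:✓
Every hiker in the restrictor has a witness.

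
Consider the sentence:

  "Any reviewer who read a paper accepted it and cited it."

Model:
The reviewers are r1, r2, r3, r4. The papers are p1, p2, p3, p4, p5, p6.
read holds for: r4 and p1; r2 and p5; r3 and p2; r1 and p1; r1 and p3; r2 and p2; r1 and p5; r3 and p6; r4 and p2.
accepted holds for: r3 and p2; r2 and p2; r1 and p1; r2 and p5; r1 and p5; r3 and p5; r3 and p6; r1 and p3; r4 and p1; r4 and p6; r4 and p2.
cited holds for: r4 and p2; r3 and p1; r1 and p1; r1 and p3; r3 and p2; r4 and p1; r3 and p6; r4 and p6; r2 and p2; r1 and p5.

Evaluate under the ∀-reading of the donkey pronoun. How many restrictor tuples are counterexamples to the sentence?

"it" takes "a paper" as antecedent — a donkey pronoun bound across the clause boundary.
Strong reading: for every (r,p) with read(r,p), accepted(r,p) ∧ cited(r,p).
Restrictor pairs: (r1,p1) ✓  (r1,p3) ✓  (r1,p5) ✓  (r2,p2) ✓  (r2,p5) ✗  (r3,p2) ✓  (r3,p6) ✓  (r4,p1) ✓  (r4,p2) ✓
Counterexamples (restrictor pairs failing the scope): 1.

1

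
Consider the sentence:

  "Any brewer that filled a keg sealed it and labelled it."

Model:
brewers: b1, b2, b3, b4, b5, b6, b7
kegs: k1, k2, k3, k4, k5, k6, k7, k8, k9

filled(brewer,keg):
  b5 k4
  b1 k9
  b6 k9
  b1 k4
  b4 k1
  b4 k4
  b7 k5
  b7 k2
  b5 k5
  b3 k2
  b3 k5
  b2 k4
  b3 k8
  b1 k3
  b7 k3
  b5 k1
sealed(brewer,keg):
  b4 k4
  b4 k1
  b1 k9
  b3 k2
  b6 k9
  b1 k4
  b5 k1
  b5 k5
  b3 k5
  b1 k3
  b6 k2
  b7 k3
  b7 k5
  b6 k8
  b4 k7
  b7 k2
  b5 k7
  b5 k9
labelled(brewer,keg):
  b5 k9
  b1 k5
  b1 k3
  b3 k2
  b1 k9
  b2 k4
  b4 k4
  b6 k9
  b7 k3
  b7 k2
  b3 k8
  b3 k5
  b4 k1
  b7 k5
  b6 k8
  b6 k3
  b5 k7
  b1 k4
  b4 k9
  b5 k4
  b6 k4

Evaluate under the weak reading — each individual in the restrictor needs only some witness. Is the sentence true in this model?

False

"it" takes "a keg" as antecedent — a donkey pronoun bound across the clause boundary.
Weak reading: every brewer b with some filled-keg has at least one filled-keg k such that sealed(b,k) ∧ labelled(b,k).
Per brewer: b1:✓  b2:✗  b3:✓  b4:✓  b5:✗  b6:✓  b7:✓
b2 has no witness among its filled-kegs.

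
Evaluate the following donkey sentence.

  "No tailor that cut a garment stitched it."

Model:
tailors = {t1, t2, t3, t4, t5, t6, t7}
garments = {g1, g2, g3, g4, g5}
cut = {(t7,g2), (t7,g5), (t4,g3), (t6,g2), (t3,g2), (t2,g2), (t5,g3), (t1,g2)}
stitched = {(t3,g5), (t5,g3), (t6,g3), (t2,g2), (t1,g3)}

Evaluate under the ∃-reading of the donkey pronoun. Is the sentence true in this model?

False

"it" takes "a garment" as antecedent — a donkey pronoun bound across the clause boundary.
Truth condition: for no (t,g) with cut(t,g) does stitched(t,g) hold.
Restrictor pairs — does the scope hold? (t1,g2):fails  (t2,g2):holds  (t3,g2):fails  (t4,g3):fails  (t5,g3):holds  (t6,g2):fails  (t7,g2):fails  (t7,g5):fails
Scope holds for 2 pair(s), so the sentence is false.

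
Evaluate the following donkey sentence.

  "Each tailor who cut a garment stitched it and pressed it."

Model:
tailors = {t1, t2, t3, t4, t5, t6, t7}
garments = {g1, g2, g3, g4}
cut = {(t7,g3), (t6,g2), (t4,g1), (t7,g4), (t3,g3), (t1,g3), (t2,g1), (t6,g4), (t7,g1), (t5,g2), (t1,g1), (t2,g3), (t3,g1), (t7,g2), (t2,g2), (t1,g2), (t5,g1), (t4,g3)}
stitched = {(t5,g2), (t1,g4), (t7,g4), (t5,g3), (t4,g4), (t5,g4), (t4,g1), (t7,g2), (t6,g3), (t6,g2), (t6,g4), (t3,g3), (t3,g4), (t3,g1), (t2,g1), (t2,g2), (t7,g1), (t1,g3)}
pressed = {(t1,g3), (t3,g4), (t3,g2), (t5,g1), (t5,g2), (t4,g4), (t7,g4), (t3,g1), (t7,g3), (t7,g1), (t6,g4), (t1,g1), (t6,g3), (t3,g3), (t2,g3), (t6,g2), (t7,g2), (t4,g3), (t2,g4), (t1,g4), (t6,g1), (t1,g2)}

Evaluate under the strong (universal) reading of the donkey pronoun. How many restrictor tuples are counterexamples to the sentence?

"it" takes "a garment" as antecedent — a donkey pronoun bound across the clause boundary.
Strong reading: for every (t,g) with cut(t,g), stitched(t,g) ∧ pressed(t,g).
Restrictor pairs: (t1,g1) ✗  (t1,g2) ✗  (t1,g3) ✓  (t2,g1) ✗  (t2,g2) ✗  (t2,g3) ✗  (t3,g1) ✓  (t3,g3) ✓  (t4,g1) ✗  (t4,g3) ✗  (t5,g1) ✗  (t5,g2) ✓  (t6,g2) ✓  (t6,g4) ✓  (t7,g1) ✓  (t7,g2) ✓  (t7,g3) ✗  (t7,g4) ✓
Counterexamples (restrictor pairs failing the scope): 9.

9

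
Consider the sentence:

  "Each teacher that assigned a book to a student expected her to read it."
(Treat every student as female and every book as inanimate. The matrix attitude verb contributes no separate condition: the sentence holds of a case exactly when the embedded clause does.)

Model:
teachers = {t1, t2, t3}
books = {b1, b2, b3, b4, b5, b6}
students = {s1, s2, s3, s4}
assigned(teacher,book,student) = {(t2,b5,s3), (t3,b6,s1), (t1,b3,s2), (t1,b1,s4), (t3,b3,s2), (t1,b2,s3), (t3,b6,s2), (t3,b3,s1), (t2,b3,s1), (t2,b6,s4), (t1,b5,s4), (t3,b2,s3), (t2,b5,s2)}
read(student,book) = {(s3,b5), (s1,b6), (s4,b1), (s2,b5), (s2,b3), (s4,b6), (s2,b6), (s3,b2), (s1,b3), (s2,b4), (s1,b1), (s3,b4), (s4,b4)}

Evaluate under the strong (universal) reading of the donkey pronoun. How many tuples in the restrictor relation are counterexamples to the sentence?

1

"her" takes "a student" as antecedent and "it" takes "a book"; both are donkey pronouns co-varying with the restrictor.
Strong reading: for every (t,b,s) with assigned(t,b,s), read(s,b).
Restrictor triples: (t1,b1,s4)→read(s4,b1) ✓  (t1,b2,s3)→read(s3,b2) ✓  (t1,b3,s2)→read(s2,b3) ✓  (t1,b5,s4)→read(s4,b5) ✗  (t2,b3,s1)→read(s1,b3) ✓  (t2,b5,s2)→read(s2,b5) ✓  (t2,b5,s3)→read(s3,b5) ✓  (t2,b6,s4)→read(s4,b6) ✓  (t3,b2,s3)→read(s3,b2) ✓  (t3,b3,s1)→read(s1,b3) ✓  (t3,b3,s2)→read(s2,b3) ✓  (t3,b6,s1)→read(s1,b6) ✓  (t3,b6,s2)→read(s2,b6) ✓
Counterexamples (restrictor triples failing the scope): 1.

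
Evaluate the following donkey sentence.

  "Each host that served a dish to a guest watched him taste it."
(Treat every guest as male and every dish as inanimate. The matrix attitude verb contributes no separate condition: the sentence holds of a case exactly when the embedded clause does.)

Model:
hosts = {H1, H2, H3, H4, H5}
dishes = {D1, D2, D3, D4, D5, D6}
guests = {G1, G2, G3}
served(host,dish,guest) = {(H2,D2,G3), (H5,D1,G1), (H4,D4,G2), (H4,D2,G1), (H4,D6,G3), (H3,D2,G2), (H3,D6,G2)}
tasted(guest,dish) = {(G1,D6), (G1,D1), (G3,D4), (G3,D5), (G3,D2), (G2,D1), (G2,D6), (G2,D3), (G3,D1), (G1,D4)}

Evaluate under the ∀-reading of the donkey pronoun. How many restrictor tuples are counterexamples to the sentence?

"him" takes "a guest" as antecedent and "it" takes "a dish"; both are donkey pronouns co-varying with the restrictor.
Strong reading: for every (h,d,g) with served(h,d,g), tasted(g,d).
Restrictor triples: (H2,D2,G3)→tasted(G3,D2) ✓  (H3,D2,G2)→tasted(G2,D2) ✗  (H3,D6,G2)→tasted(G2,D6) ✓  (H4,D2,G1)→tasted(G1,D2) ✗  (H4,D4,G2)→tasted(G2,D4) ✗  (H4,D6,G3)→tasted(G3,D6) ✗  (H5,D1,G1)→tasted(G1,D1) ✓
Counterexamples (restrictor triples failing the scope): 4.

4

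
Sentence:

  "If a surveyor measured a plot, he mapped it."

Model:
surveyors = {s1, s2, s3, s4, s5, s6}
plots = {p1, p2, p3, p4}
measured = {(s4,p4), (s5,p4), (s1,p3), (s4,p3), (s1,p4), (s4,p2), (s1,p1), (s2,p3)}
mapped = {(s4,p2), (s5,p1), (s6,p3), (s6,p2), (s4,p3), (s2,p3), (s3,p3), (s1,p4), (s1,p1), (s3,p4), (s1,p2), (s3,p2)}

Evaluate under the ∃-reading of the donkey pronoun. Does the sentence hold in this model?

"it" takes "a plot" as antecedent — a donkey pronoun bound across the clause boundary.
Weak reading: every surveyor s with some measured-plot has at least one measured-plot p such that mapped(s,p).
Per surveyor: s1:✓  s2:✓  s4:✓  s5:✗
s5 has no witness among its measured-plots.

False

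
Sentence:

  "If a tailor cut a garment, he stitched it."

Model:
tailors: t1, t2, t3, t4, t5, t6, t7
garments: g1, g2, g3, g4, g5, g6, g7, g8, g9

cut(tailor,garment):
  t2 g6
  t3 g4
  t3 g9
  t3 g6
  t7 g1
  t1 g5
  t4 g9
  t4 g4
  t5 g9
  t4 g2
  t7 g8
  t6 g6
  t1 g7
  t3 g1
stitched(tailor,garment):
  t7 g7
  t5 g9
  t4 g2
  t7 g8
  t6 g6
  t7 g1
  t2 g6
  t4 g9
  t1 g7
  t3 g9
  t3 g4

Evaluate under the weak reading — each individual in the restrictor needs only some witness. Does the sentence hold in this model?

True

"it" takes "a garment" as antecedent — a donkey pronoun bound across the clause boundary.
Weak reading: every tailor t with some cut-garment has at least one cut-garment g such that stitched(t,g).
Per tailor: t1:✓  t2:✓  t3:✓  t4:✓  t5:✓  t6:✓  t7:✓
Every tailor in the restrictor has a witness.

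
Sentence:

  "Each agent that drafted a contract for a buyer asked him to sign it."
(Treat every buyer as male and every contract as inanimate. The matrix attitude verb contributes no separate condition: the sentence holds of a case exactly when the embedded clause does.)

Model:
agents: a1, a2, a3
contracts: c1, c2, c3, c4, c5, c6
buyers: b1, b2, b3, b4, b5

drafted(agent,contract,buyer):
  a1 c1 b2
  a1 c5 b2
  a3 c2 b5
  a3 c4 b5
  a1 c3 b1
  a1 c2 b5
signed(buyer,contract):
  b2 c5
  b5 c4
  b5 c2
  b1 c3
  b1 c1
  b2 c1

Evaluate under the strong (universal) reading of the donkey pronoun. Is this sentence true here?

"him" takes "a buyer" as antecedent and "it" takes "a contract"; both are donkey pronouns co-varying with the restrictor.
Strong reading: for every (a,c,b) with drafted(a,c,b), signed(b,c).
Restrictor triples: (a1,c1,b2)→signed(b2,c1) ✓  (a1,c2,b5)→signed(b5,c2) ✓  (a1,c3,b1)→signed(b1,c3) ✓  (a1,c5,b2)→signed(b2,c5) ✓  (a3,c2,b5)→signed(b5,c2) ✓  (a3,c4,b5)→signed(b5,c4) ✓
Every restrictor triple satisfies the scope.

True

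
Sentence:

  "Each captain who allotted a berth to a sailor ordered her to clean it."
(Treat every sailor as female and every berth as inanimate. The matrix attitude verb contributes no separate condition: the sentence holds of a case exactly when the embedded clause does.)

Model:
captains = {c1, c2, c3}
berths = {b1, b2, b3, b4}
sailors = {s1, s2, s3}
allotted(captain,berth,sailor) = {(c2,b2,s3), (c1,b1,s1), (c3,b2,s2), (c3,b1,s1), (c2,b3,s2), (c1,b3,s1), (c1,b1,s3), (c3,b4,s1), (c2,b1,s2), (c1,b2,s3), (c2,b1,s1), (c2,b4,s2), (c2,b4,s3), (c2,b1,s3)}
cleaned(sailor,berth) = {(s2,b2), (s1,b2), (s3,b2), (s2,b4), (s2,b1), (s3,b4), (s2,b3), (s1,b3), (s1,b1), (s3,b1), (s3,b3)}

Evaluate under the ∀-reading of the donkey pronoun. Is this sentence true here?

"her" takes "a sailor" as antecedent and "it" takes "a berth"; both are donkey pronouns co-varying with the restrictor.
Strong reading: for every (c,b,s) with allotted(c,b,s), cleaned(s,b).
Restrictor triples: (c1,b1,s1)→cleaned(s1,b1) ✓  (c1,b1,s3)→cleaned(s3,b1) ✓  (c1,b2,s3)→cleaned(s3,b2) ✓  (c1,b3,s1)→cleaned(s1,b3) ✓  (c2,b1,s1)→cleaned(s1,b1) ✓  (c2,b1,s2)→cleaned(s2,b1) ✓  (c2,b1,s3)→cleaned(s3,b1) ✓  (c2,b2,s3)→cleaned(s3,b2) ✓  (c2,b3,s2)→cleaned(s2,b3) ✓  (c2,b4,s2)→cleaned(s2,b4) ✓  (c2,b4,s3)→cleaned(s3,b4) ✓  (c3,b1,s1)→cleaned(s1,b1) ✓  (c3,b2,s2)→cleaned(s2,b2) ✓  (c3,b4,s1)→cleaned(s1,b4) ✗
Counterexample: (c3,b4,s1) — cleaned(s1,b4) does not hold.

False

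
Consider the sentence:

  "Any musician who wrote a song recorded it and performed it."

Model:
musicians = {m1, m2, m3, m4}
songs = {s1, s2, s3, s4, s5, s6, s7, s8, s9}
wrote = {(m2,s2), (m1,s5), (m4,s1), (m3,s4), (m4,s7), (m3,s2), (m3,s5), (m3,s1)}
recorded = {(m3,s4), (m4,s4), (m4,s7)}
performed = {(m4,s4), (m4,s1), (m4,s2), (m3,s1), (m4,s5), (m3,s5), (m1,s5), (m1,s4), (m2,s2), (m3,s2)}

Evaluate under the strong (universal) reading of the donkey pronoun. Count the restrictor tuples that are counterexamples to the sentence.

"it" takes "a song" as antecedent — a donkey pronoun bound across the clause boundary.
Strong reading: for every (m,s) with wrote(m,s), recorded(m,s) ∧ performed(m,s).
Restrictor pairs: (m1,s5) ✗  (m2,s2) ✗  (m3,s1) ✗  (m3,s2) ✗  (m3,s4) ✗  (m3,s5) ✗  (m4,s1) ✗  (m4,s7) ✗
Counterexamples (restrictor pairs failing the scope): 8.

8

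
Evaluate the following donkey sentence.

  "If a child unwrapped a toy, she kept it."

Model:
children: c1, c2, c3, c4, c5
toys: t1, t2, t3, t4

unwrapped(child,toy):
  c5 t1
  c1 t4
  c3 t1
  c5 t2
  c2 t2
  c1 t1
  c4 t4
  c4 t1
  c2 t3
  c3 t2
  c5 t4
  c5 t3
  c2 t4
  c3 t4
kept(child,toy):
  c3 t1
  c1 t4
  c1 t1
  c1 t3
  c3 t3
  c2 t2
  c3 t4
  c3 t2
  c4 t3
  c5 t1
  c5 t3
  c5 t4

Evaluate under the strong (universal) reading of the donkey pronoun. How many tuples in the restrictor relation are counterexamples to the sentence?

5

"it" takes "a toy" as antecedent — a donkey pronoun bound across the clause boundary.
Strong reading: for every (c,t) with unwrapped(c,t), kept(c,t).
Restrictor pairs: (c1,t1) ✓  (c1,t4) ✓  (c2,t2) ✓  (c2,t3) ✗  (c2,t4) ✗  (c3,t1) ✓  (c3,t2) ✓  (c3,t4) ✓  (c4,t1) ✗  (c4,t4) ✗  (c5,t1) ✓  (c5,t2) ✗  (c5,t3) ✓  (c5,t4) ✓
Counterexamples (restrictor pairs failing the scope): 5.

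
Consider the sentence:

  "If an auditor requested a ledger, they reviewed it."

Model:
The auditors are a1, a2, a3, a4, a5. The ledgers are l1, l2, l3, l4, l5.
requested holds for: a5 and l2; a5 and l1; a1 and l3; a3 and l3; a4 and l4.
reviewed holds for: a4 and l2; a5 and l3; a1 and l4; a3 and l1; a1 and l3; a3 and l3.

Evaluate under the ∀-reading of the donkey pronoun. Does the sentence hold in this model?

"it" takes "a ledger" as antecedent — a donkey pronoun bound across the clause boundary.
Strong reading: for every (a,l) with requested(a,l), reviewed(a,l).
Restrictor pairs: (a1,l3) ✓  (a3,l3) ✓  (a4,l4) ✗  (a5,l1) ✗  (a5,l2) ✗
Counterexample: (a4,l4) is in requested but fails the scope.

False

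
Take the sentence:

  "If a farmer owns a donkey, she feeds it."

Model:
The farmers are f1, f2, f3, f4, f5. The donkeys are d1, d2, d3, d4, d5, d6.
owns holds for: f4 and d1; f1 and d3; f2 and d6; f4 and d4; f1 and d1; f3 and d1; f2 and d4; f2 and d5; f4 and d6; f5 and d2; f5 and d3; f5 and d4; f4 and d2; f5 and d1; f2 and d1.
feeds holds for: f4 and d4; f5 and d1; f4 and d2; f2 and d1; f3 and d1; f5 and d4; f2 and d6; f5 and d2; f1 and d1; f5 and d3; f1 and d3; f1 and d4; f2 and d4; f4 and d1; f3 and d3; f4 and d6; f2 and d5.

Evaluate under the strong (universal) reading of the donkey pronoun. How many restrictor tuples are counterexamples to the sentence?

"it" takes "a donkey" as antecedent — a donkey pronoun bound across the clause boundary.
Strong reading: for every (f,d) with owns(f,d), feeds(f,d).
Restrictor pairs: (f1,d1) ✓  (f1,d3) ✓  (f2,d1) ✓  (f2,d4) ✓  (f2,d5) ✓  (f2,d6) ✓  (f3,d1) ✓  (f4,d1) ✓  (f4,d2) ✓  (f4,d4) ✓  (f4,d6) ✓  (f5,d1) ✓  (f5,d2) ✓  (f5,d3) ✓  (f5,d4) ✓
Counterexamples (restrictor pairs failing the scope): 0.

0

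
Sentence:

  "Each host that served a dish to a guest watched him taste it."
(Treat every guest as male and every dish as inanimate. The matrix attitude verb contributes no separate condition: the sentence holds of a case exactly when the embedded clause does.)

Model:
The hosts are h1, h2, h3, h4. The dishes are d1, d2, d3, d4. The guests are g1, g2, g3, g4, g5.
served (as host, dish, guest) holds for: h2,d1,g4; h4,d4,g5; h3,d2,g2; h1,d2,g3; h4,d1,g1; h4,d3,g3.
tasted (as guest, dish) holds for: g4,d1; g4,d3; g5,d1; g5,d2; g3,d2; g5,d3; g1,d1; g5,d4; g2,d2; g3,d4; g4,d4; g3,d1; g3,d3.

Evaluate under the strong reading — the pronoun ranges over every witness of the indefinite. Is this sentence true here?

True

"him" takes "a guest" as antecedent and "it" takes "a dish"; both are donkey pronouns co-varying with the restrictor.
Strong reading: for every (h,d,g) with served(h,d,g), tasted(g,d).
Restrictor triples: (h1,d2,g3)→tasted(g3,d2) ✓  (h2,d1,g4)→tasted(g4,d1) ✓  (h3,d2,g2)→tasted(g2,d2) ✓  (h4,d1,g1)→tasted(g1,d1) ✓  (h4,d3,g3)→tasted(g3,d3) ✓  (h4,d4,g5)→tasted(g5,d4) ✓
Every restrictor triple satisfies the scope.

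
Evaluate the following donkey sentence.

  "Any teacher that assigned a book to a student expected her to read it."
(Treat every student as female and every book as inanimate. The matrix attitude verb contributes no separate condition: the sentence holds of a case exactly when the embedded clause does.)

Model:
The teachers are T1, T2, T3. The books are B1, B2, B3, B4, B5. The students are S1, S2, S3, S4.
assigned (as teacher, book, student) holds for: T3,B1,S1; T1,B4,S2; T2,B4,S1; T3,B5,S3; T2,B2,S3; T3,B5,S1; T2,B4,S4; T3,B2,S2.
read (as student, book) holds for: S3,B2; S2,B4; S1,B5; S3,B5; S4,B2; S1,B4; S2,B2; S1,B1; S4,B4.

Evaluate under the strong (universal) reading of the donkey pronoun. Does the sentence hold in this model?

True

"her" takes "a student" as antecedent and "it" takes "a book"; both are donkey pronouns co-varying with the restrictor.
Strong reading: for every (t,b,s) with assigned(t,b,s), read(s,b).
Restrictor triples: (T1,B4,S2)→read(S2,B4) ✓  (T2,B2,S3)→read(S3,B2) ✓  (T2,B4,S1)→read(S1,B4) ✓  (T2,B4,S4)→read(S4,B4) ✓  (T3,B1,S1)→read(S1,B1) ✓  (T3,B2,S2)→read(S2,B2) ✓  (T3,B5,S1)→read(S1,B5) ✓  (T3,B5,S3)→read(S3,B5) ✓
Every restrictor triple satisfies the scope.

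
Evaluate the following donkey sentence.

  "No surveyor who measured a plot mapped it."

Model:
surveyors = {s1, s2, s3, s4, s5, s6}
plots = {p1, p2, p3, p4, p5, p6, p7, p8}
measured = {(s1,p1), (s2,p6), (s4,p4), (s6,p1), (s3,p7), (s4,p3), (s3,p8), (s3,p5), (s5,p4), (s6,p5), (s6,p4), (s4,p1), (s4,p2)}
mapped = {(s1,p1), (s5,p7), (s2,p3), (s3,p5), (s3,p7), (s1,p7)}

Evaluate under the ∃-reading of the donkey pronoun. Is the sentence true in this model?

"it" takes "a plot" as antecedent — a donkey pronoun bound across the clause boundary.
Truth condition: for no (s,p) with measured(s,p) does mapped(s,p) hold.
Restrictor pairs — does the scope hold? (s1,p1):holds  (s2,p6):fails  (s3,p5):holds  (s3,p7):holds  (s3,p8):fails  (s4,p1):fails  (s4,p2):fails  (s4,p3):fails  (s4,p4):fails  (s5,p4):fails  (s6,p1):fails  (s6,p4):fails  (s6,p5):fails
Scope holds for 3 pair(s), so the sentence is false.

False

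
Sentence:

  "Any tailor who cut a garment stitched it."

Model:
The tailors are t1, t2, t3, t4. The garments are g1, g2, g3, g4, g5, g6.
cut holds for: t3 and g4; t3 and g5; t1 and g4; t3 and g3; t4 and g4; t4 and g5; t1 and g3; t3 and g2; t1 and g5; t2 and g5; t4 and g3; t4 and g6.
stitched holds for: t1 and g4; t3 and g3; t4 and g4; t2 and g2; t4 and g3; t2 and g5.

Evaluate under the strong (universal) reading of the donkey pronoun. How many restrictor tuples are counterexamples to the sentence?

7

"it" takes "a garment" as antecedent — a donkey pronoun bound across the clause boundary.
Strong reading: for every (t,g) with cut(t,g), stitched(t,g).
Restrictor pairs: (t1,g3) ✗  (t1,g4) ✓  (t1,g5) ✗  (t2,g5) ✓  (t3,g2) ✗  (t3,g3) ✓  (t3,g4) ✗  (t3,g5) ✗  (t4,g3) ✓  (t4,g4) ✓  (t4,g5) ✗  (t4,g6) ✗
Counterexamples (restrictor pairs failing the scope): 7.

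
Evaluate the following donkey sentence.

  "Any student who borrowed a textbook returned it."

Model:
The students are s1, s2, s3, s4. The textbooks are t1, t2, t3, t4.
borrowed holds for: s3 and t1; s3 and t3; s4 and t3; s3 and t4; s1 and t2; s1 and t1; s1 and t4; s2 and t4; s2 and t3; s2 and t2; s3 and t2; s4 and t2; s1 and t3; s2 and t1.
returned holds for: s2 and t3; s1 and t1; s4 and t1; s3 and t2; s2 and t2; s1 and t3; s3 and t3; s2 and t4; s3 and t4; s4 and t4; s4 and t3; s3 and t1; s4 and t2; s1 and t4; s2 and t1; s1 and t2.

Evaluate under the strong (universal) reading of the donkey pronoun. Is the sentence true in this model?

True

"it" takes "a textbook" as antecedent — a donkey pronoun bound across the clause boundary.
Strong reading: for every (s,t) with borrowed(s,t), returned(s,t).
Restrictor pairs: (s1,t1) ✓  (s1,t2) ✓  (s1,t3) ✓  (s1,t4) ✓  (s2,t1) ✓  (s2,t2) ✓  (s2,t3) ✓  (s2,t4) ✓  (s3,t1) ✓  (s3,t2) ✓  (s3,t3) ✓  (s3,t4) ✓  (s4,t2) ✓  (s4,t3) ✓
Every restrictor pair satisfies the scope.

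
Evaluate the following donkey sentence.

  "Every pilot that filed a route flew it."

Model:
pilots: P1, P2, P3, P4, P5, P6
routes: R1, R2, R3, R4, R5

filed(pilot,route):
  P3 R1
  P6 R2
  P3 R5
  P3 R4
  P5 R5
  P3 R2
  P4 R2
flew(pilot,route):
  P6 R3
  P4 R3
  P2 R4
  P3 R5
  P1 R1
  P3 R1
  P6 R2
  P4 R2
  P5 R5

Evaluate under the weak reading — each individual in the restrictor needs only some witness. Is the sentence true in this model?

"it" takes "a route" as antecedent — a donkey pronoun bound across the clause boundary.
Weak reading: every pilot p with some filed-route has at least one filed-route r such that flew(p,r).
Per pilot: P3:✓  P4:✓  P5:✓  P6:✓
Every pilot in the restrictor has a witness.

True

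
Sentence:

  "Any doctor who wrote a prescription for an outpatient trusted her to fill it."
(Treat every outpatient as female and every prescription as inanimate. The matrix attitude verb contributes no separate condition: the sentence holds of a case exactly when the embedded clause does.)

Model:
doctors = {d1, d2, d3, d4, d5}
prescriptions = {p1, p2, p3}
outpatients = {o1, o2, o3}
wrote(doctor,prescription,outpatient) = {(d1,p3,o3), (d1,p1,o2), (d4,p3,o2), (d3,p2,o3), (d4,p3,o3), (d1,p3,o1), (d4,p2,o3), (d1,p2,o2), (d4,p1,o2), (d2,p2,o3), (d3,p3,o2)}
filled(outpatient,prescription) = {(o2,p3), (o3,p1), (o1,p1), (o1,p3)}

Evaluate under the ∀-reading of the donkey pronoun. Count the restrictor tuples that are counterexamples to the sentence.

8

"her" takes "an outpatient" as antecedent and "it" takes "a prescription"; both are donkey pronouns co-varying with the restrictor.
Strong reading: for every (d,p,o) with wrote(d,p,o), filled(o,p).
Restrictor triples: (d1,p1,o2)→filled(o2,p1) ✗  (d1,p2,o2)→filled(o2,p2) ✗  (d1,p3,o1)→filled(o1,p3) ✓  (d1,p3,o3)→filled(o3,p3) ✗  (d2,p2,o3)→filled(o3,p2) ✗  (d3,p2,o3)→filled(o3,p2) ✗  (d3,p3,o2)→filled(o2,p3) ✓  (d4,p1,o2)→filled(o2,p1) ✗  (d4,p2,o3)→filled(o3,p2) ✗  (d4,p3,o2)→filled(o2,p3) ✓  (d4,p3,o3)→filled(o3,p3) ✗
Counterexamples (restrictor triples failing the scope): 8.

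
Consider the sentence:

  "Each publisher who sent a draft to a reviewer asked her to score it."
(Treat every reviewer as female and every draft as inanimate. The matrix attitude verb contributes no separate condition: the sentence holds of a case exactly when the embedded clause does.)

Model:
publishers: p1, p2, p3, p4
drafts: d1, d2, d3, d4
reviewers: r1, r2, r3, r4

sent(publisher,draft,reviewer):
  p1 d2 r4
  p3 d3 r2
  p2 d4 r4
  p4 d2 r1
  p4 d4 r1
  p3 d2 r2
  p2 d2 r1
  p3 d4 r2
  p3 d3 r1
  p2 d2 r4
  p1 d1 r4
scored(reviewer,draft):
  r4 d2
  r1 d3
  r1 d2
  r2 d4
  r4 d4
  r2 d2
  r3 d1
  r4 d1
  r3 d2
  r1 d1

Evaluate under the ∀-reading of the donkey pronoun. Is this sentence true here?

"her" takes "a reviewer" as antecedent and "it" takes "a draft"; both are donkey pronouns co-varying with the restrictor.
Strong reading: for every (p,d,r) with sent(p,d,r), scored(r,d).
Restrictor triples: (p1,d1,r4)→scored(r4,d1) ✓  (p1,d2,r4)→scored(r4,d2) ✓  (p2,d2,r1)→scored(r1,d2) ✓  (p2,d2,r4)→scored(r4,d2) ✓  (p2,d4,r4)→scored(r4,d4) ✓  (p3,d2,r2)→scored(r2,d2) ✓  (p3,d3,r1)→scored(r1,d3) ✓  (p3,d3,r2)→scored(r2,d3) ✗  (p3,d4,r2)→scored(r2,d4) ✓  (p4,d2,r1)→scored(r1,d2) ✓  (p4,d4,r1)→scored(r1,d4) ✗
Counterexample: (p3,d3,r2) — scored(r2,d3) does not hold.

False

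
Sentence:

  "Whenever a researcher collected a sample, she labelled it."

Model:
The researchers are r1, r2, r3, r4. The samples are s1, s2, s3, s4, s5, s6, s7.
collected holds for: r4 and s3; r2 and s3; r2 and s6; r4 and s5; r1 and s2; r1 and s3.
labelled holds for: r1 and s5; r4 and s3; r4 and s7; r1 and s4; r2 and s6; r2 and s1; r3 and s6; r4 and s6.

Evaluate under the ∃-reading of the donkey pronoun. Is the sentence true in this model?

"it" takes "a sample" as antecedent — a donkey pronoun bound across the clause boundary.
Weak reading: every researcher r with some collected-sample has at least one collected-sample s such that labelled(r,s).
Per researcher: r1:✗  r2:✓  r4:✓
r1 has no witness among its collected-samples.

False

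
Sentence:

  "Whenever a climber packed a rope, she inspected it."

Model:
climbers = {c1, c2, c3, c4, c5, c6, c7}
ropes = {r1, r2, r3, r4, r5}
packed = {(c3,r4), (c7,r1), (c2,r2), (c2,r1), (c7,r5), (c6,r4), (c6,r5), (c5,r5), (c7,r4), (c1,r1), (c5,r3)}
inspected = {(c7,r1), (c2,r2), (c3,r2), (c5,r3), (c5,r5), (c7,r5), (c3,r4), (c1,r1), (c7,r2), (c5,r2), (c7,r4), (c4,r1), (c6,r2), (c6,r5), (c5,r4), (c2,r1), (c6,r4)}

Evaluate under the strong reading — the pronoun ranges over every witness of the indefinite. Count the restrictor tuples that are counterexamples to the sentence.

"it" takes "a rope" as antecedent — a donkey pronoun bound across the clause boundary.
Strong reading: for every (c,r) with packed(c,r), inspected(c,r).
Restrictor pairs: (c1,r1) ✓  (c2,r1) ✓  (c2,r2) ✓  (c3,r4) ✓  (c5,r3) ✓  (c5,r5) ✓  (c6,r4) ✓  (c6,r5) ✓  (c7,r1) ✓  (c7,r4) ✓  (c7,r5) ✓
Counterexamples (restrictor pairs failing the scope): 0.

0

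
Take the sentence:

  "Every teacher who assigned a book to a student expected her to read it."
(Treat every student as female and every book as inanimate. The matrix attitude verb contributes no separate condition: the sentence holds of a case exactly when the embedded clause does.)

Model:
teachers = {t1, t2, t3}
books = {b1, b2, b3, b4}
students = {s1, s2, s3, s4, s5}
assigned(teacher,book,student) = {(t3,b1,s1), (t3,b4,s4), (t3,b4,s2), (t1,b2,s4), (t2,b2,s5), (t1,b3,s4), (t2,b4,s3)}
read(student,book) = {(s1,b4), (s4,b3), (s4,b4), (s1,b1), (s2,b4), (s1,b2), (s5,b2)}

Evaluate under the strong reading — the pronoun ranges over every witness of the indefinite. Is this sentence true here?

"her" takes "a student" as antecedent and "it" takes "a book"; both are donkey pronouns co-varying with the restrictor.
Strong reading: for every (t,b,s) with assigned(t,b,s), read(s,b).
Restrictor triples: (t1,b2,s4)→read(s4,b2) ✗  (t1,b3,s4)→read(s4,b3) ✓  (t2,b2,s5)→read(s5,b2) ✓  (t2,b4,s3)→read(s3,b4) ✗  (t3,b1,s1)→read(s1,b1) ✓  (t3,b4,s2)→read(s2,b4) ✓  (t3,b4,s4)→read(s4,b4) ✓
Counterexample: (t1,b2,s4) — read(s4,b2) does not hold.

False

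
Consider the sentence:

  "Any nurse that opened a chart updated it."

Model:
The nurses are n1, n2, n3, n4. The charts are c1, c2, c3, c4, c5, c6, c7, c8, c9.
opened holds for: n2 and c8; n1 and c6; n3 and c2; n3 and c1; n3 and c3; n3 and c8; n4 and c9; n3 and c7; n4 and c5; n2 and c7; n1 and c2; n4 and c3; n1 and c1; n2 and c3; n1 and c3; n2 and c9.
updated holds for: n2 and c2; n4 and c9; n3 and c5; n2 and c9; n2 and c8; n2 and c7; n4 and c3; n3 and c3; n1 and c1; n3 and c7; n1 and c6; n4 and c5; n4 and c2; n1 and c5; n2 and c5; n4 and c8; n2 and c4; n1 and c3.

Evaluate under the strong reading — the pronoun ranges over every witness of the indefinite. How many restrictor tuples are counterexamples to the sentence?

5

"it" takes "a chart" as antecedent — a donkey pronoun bound across the clause boundary.
Strong reading: for every (n,c) with opened(n,c), updated(n,c).
Restrictor pairs: (n1,c1) ✓  (n1,c2) ✗  (n1,c3) ✓  (n1,c6) ✓  (n2,c3) ✗  (n2,c7) ✓  (n2,c8) ✓  (n2,c9) ✓  (n3,c1) ✗  (n3,c2) ✗  (n3,c3) ✓  (n3,c7) ✓  (n3,c8) ✗  (n4,c3) ✓  (n4,c5) ✓  (n4,c9) ✓
Counterexamples (restrictor pairs failing the scope): 5.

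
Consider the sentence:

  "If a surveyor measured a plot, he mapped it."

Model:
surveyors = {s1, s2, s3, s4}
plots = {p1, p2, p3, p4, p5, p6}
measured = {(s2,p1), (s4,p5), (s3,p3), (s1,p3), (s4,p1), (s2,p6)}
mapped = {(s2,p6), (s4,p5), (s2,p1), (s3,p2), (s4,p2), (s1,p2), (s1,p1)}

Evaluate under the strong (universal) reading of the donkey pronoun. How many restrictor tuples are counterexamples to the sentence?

3

"it" takes "a plot" as antecedent — a donkey pronoun bound across the clause boundary.
Strong reading: for every (s,p) with measured(s,p), mapped(s,p).
Restrictor pairs: (s1,p3) ✗  (s2,p1) ✓  (s2,p6) ✓  (s3,p3) ✗  (s4,p1) ✗  (s4,p5) ✓
Counterexamples (restrictor pairs failing the scope): 3.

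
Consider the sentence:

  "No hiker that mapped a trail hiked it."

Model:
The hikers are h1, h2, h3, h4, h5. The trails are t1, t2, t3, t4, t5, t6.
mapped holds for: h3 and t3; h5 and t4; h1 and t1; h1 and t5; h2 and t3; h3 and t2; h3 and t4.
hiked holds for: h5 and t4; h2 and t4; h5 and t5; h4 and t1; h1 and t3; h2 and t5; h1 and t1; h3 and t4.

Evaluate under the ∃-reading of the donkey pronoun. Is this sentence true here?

False

"it" takes "a trail" as antecedent — a donkey pronoun bound across the clause boundary.
Truth condition: for no (h,t) with mapped(h,t) does hiked(h,t) hold.
Restrictor pairs — does the scope hold? (h1,t1):holds  (h1,t5):fails  (h2,t3):fails  (h3,t2):fails  (h3,t3):fails  (h3,t4):holds  (h5,t4):holds
Scope holds for 3 pair(s), so the sentence is false.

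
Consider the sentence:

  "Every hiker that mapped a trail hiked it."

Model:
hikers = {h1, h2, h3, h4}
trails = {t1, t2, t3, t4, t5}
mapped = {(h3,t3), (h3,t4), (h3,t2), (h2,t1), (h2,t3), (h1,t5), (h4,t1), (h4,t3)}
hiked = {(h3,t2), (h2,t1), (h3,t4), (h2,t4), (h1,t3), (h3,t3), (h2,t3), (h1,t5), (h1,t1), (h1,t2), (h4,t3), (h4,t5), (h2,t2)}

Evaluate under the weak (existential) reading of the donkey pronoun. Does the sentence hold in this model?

"it" takes "a trail" as antecedent — a donkey pronoun bound across the clause boundary.
Weak reading: every hiker h with some mapped-trail has at least one mapped-trail t such that hiked(h,t).
Per hiker: h1:✓  h2:✓  h3:✓  h4:✓
Every hiker in the restrictor has a witness.

True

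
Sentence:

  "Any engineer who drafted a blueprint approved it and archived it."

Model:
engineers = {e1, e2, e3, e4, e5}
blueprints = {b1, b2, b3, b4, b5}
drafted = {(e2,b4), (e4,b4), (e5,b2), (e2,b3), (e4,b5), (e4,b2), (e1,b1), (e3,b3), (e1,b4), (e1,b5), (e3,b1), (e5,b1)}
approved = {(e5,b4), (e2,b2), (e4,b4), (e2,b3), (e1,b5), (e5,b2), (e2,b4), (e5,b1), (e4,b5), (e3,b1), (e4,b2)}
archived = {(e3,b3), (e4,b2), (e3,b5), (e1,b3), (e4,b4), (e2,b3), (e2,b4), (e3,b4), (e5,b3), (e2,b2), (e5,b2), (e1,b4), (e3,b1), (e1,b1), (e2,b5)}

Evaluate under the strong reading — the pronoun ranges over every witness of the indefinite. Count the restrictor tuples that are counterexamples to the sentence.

6

"it" takes "a blueprint" as antecedent — a donkey pronoun bound across the clause boundary.
Strong reading: for every (e,b) with drafted(e,b), approved(e,b) ∧ archived(e,b).
Restrictor pairs: (e1,b1) ✗  (e1,b4) ✗  (e1,b5) ✗  (e2,b3) ✓  (e2,b4) ✓  (e3,b1) ✓  (e3,b3) ✗  (e4,b2) ✓  (e4,b4) ✓  (e4,b5) ✗  (e5,b1) ✗  (e5,b2) ✓
Counterexamples (restrictor pairs failing the scope): 6.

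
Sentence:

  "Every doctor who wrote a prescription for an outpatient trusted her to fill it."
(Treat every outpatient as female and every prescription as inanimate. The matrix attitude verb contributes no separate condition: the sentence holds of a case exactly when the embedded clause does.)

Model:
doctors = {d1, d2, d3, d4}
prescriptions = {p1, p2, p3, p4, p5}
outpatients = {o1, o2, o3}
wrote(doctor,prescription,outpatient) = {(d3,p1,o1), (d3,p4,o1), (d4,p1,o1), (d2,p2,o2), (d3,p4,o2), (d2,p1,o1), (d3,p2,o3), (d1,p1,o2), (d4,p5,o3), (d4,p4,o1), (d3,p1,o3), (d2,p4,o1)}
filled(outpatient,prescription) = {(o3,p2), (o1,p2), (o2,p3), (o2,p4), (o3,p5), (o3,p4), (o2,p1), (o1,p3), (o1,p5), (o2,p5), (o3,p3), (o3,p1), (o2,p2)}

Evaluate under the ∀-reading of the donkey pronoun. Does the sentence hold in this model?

"her" takes "an outpatient" as antecedent and "it" takes "a prescription"; both are donkey pronouns co-varying with the restrictor.
Strong reading: for every (d,p,o) with wrote(d,p,o), filled(o,p).
Restrictor triples: (d1,p1,o2)→filled(o2,p1) ✓  (d2,p1,o1)→filled(o1,p1) ✗  (d2,p2,o2)→filled(o2,p2) ✓  (d2,p4,o1)→filled(o1,p4) ✗  (d3,p1,o1)→filled(o1,p1) ✗  (d3,p1,o3)→filled(o3,p1) ✓  (d3,p2,o3)→filled(o3,p2) ✓  (d3,p4,o1)→filled(o1,p4) ✗  (d3,p4,o2)→filled(o2,p4) ✓  (d4,p1,o1)→filled(o1,p1) ✗  (d4,p4,o1)→filled(o1,p4) ✗  (d4,p5,o3)→filled(o3,p5) ✓
Counterexample: (d2,p1,o1) — filled(o1,p1) does not hold.

False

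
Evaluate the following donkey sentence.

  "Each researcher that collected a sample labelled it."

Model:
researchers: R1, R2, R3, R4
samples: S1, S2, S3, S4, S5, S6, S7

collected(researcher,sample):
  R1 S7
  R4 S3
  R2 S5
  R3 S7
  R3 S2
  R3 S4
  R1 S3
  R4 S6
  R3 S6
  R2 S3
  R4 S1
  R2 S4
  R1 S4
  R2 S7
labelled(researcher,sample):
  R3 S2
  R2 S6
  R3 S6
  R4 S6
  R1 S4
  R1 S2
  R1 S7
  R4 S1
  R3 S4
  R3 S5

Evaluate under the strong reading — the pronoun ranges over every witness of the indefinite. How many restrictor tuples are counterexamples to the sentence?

7

"it" takes "a sample" as antecedent — a donkey pronoun bound across the clause boundary.
Strong reading: for every (r,s) with collected(r,s), labelled(r,s).
Restrictor pairs: (R1,S3) ✗  (R1,S4) ✓  (R1,S7) ✓  (R2,S3) ✗  (R2,S4) ✗  (R2,S5) ✗  (R2,S7) ✗  (R3,S2) ✓  (R3,S4) ✓  (R3,S6) ✓  (R3,S7) ✗  (R4,S1) ✓  (R4,S3) ✗  (R4,S6) ✓
Counterexamples (restrictor pairs failing the scope): 7.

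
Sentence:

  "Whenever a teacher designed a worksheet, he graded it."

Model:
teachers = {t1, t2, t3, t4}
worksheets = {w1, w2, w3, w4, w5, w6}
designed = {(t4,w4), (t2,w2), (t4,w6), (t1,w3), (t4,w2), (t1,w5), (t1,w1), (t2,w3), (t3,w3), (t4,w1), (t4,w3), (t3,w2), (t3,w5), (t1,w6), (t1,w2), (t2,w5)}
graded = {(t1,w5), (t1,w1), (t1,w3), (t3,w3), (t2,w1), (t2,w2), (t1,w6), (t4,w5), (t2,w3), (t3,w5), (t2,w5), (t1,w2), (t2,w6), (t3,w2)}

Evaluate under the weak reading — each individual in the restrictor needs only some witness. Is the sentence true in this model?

"it" takes "a worksheet" as antecedent — a donkey pronoun bound across the clause boundary.
Weak reading: every teacher t with some designed-worksheet has at least one designed-worksheet w such that graded(t,w).
Per teacher: t1:✓  t2:✓  t3:✓  t4:✗
t4 has no witness among its designed-worksheets.

False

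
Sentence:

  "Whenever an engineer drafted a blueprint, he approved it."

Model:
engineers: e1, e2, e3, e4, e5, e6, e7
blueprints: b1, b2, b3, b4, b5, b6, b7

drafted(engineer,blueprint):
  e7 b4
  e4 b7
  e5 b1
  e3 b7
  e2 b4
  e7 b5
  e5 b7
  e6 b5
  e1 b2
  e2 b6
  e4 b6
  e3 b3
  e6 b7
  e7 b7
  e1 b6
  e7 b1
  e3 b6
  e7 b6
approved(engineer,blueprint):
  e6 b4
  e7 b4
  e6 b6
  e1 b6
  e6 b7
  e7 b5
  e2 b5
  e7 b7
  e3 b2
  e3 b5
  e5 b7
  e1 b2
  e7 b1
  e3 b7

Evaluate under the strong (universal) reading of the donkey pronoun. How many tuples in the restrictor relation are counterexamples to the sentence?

9

"it" takes "a blueprint" as antecedent — a donkey pronoun bound across the clause boundary.
Strong reading: for every (e,b) with drafted(e,b), approved(e,b).
Restrictor pairs: (e1,b2) ✓  (e1,b6) ✓  (e2,b4) ✗  (e2,b6) ✗  (e3,b3) ✗  (e3,b6) ✗  (e3,b7) ✓  (e4,b6) ✗  (e4,b7) ✗  (e5,b1) ✗  (e5,b7) ✓  (e6,b5) ✗  (e6,b7) ✓  (e7,b1) ✓  (e7,b4) ✓  (e7,b5) ✓  (e7,b6) ✗  (e7,b7) ✓
Counterexamples (restrictor pairs failing the scope): 9.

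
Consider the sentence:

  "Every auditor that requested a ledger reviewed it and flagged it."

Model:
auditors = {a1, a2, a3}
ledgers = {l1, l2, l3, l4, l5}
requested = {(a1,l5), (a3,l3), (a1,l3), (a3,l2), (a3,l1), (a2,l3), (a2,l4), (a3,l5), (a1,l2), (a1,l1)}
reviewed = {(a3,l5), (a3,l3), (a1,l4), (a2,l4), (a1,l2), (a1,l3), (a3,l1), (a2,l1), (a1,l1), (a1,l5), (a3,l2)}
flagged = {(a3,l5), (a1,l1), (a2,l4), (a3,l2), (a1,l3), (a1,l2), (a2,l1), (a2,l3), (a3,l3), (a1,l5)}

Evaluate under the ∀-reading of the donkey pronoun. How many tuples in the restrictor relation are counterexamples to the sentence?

2

"it" takes "a ledger" as antecedent — a donkey pronoun bound across the clause boundary.
Strong reading: for every (a,l) with requested(a,l), reviewed(a,l) ∧ flagged(a,l).
Restrictor pairs: (a1,l1) ✓  (a1,l2) ✓  (a1,l3) ✓  (a1,l5) ✓  (a2,l3) ✗  (a2,l4) ✓  (a3,l1) ✗  (a3,l2) ✓  (a3,l3) ✓  (a3,l5) ✓
Counterexamples (restrictor pairs failing the scope): 2.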